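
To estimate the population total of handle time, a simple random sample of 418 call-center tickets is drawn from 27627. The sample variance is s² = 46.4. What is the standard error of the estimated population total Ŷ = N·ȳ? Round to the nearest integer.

9135

Var(Ŷ) = N²·Var(ȳ) = N²·(1 − n/N)·s²/n.
f = 418/27627 = 0.01513013; Var(ȳ) = 0.98486987·46.4/418 = 0.10932527.
Var(Ŷ) = 27627² · 0.10932527 = 8.3442636 × 10^7.
SE(Ŷ) = √(8.3442636 × 10^7) = 9135.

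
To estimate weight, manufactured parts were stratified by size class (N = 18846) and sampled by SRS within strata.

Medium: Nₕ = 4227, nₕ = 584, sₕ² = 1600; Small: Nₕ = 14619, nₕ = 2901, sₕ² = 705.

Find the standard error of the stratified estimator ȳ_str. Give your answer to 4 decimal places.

0.4858

Var(ȳ_str) = Σₕ Wₕ²(1 − fₕ)sₕ²/nₕ with Wₕ = Nₕ/N, N = 18846.
Medium: Wₕ = 0.22429163; term = 0.22429163²·(1 − 0.13815945)·1600/584 = 0.11878461.
Small: Wₕ = 0.77570837; term = 0.77570837²·(1 − 0.19844039)·705/2901 = 0.11721257.
Sum = 0.23599718.
SE = √(0.23599718) = 0.4858.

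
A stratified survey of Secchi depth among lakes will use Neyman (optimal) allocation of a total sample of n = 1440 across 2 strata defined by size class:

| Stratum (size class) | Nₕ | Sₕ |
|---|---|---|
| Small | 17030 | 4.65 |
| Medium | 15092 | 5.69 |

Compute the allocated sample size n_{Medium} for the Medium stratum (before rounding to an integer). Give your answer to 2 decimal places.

Neyman allocation: nₕ = n·NₕSₕ / Σⱼ NⱼSⱼ.
Σ NⱼSⱼ = 17030·4.65 + 15092·5.69 = 165062.98.
n_{Medium} = 1440·15092·5.69 / 165062.98 = 749.16.

749.16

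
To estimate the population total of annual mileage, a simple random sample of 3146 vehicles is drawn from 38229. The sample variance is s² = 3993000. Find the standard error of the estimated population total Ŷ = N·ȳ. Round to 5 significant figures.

Var(Ŷ) = N²·Var(ȳ) = N²·(1 − n/N)·s²/n.
f = 3146/38229 = 0.08229355; Var(ȳ) = 0.91770645·3993000/3146 = 1164.7813.
Var(Ŷ) = 38229² · 1164.7813 = 1.7022771 × 10^12.
SE(Ŷ) = √(1.7022771 × 10^12) = 1.3047 × 10^6.

1.3047 × 10^6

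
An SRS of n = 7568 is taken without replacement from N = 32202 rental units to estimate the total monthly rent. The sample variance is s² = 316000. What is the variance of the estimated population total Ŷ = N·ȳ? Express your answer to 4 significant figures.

Var(Ŷ) = N²·Var(ȳ) = N²·(1 − n/N)·s²/n.
f = 7568/32202 = 0.23501646; Var(ȳ) = 0.76498354·316000/7568 = 31.941702.
Var(Ŷ) = 32202² · 31.941702 = 3.3122549 × 10^10.

3.312 × 10^10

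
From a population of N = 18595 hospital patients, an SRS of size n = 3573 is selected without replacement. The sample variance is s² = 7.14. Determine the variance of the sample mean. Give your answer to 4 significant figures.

0.001614

Under SRS without replacement, Var(ȳ) = (1 − f)·s²/n with f = n/N = 3573/18595 = 0.19214843.
Var(ȳ) = (1 − 0.19214843)·7.14/3573 = 0.80785157·0.0019983207 = 0.0016143466.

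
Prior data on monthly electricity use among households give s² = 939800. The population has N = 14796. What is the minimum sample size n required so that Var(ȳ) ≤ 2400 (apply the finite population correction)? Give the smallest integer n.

Without fpc, n₀ = s²/D = 939800/2400 = 391.5833.
With fpc, (1 − n/N)·s²/n ≤ D requires n ≥ n₀/(1 + n₀/N) = 391.5833/(1 + 391.5833/14796) = 381.4871.
Rounding up, n = 382.

382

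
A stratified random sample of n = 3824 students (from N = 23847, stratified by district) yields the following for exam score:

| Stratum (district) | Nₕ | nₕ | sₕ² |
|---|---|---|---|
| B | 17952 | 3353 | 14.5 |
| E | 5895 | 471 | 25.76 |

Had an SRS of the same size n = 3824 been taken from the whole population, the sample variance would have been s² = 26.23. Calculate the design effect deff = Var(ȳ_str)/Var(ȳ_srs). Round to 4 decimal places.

Var(ȳ_str) = Σ Wₕ²(1−fₕ)sₕ²/nₕ with Wₕ = Nₕ/23847:
  B: (17952/23847)²·(1−3353/17952)·14.5/3353 = 0.0019929798
  E: (5895/23847)²·(1−471/5895)·25.76/471 = 0.003075112
  → Var(ȳ_str) = 0.0050680918.
Var(ȳ_srs) = (1 − 3824/23847)·26.23/3824 = 0.0057593809.
deff = 0.0050680918 / 0.0057593809 = 0.8800.

0.8800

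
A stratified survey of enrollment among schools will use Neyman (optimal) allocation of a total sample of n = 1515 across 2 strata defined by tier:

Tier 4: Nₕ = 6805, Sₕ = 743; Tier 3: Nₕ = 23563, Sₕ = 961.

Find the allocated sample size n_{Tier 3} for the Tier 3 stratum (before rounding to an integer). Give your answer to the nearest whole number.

Neyman allocation: nₕ = n·NₕSₕ / Σⱼ NⱼSⱼ.
Σ NⱼSⱼ = 6805·743 + 23563·961 = 2.7700158 × 10^7.
n_{Tier 3} = 1515·23563·961 / (2.7700158 × 10^7) = 1238.

1238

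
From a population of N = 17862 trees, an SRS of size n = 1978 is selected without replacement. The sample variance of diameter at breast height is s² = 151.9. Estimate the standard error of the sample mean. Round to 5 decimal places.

0.26132

Under SRS without replacement, Var(ȳ) = (1 − f)·s²/n with f = n/N = 1978/17862 = 0.11073788.
Var(ȳ) = (1 − 0.11073788)·151.9/1978 = 0.88926212·0.076794742 = 0.068290655.
SE(ȳ) = √(0.068290655) = 0.26132.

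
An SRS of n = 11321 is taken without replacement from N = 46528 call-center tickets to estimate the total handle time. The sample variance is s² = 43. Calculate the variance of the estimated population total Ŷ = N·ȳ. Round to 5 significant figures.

Var(Ŷ) = N²·Var(ȳ) = N²·(1 − n/N)·s²/n.
f = 11321/46528 = 0.24331585; Var(ȳ) = 0.75668415·43/11321 = 0.0028740763.
Var(Ŷ) = 46528² · 0.0028740763 = 6.2219578 × 10^6.

6.2220 × 10^6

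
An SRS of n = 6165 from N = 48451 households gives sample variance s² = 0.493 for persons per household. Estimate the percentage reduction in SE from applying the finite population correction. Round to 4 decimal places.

6.5785

f = n/N = 6165/48451 = 0.12724196.
SE_no-fpc = √(s²/n) = 0.0089424582; SE_fpc = √((1−f)s²/n) = 0.0083541804.
Ratio = √(1−f) = 0.93421520. Reduction = 100·(1 − 0.93421520) = 6.5785%.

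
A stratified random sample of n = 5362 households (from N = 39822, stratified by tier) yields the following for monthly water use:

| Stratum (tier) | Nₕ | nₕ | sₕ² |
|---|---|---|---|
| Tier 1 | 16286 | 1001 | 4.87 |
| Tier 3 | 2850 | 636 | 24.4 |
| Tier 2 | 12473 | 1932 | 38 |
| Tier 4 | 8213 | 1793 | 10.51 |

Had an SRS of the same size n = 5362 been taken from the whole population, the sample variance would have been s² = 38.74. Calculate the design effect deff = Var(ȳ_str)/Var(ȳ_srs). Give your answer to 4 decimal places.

0.4386

Var(ȳ_str) = Σ Wₕ²(1−fₕ)sₕ²/nₕ with Wₕ = Nₕ/39822:
  Tier 1: (16286/39822)²·(1−1001/16286)·4.87/1001 = 7.6371025 × 10^-4
  Tier 3: (2850/39822)²·(1−636/2850)·24.4/636 = 1.526543 × 10^-4
  Tier 2: (12473/39822)²·(1−1932/12473)·38/1932 = 0.0016307338
  Tier 4: (8213/39822)²·(1−1793/8213)·10.51/1793 = 1.9490058 × 10^-4
  → Var(ȳ_str) = 0.0027419989.
Var(ȳ_srs) = (1 − 5362/39822)·38.74/5362 = 0.006252087.
deff = 0.0027419989 / 0.006252087 = 0.4386.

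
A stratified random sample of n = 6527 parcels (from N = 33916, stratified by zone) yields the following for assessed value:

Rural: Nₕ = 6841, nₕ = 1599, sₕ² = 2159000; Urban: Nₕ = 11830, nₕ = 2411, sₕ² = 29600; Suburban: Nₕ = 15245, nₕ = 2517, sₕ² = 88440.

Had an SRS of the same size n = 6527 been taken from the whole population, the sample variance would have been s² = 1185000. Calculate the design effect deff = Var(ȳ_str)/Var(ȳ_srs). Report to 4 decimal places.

0.3356

Var(ȳ_str) = Σ Wₕ²(1−fₕ)sₕ²/nₕ with Wₕ = Nₕ/33916:
  Rural: (6841/33916)²·(1−1599/6841)·2159000/1599 = 42.09316
  Urban: (11830/33916)²·(1−2411/11830)·29600/2411 = 1.1892545
  Suburban: (15245/33916)²·(1−2517/15245)·88440/2517 = 5.9271219
  → Var(ȳ_str) = 49.209536.
Var(ȳ_srs) = (1 − 6527/33916)·1185000/6527 = 146.61429.
deff = 49.209536 / 146.61429 = 0.3356.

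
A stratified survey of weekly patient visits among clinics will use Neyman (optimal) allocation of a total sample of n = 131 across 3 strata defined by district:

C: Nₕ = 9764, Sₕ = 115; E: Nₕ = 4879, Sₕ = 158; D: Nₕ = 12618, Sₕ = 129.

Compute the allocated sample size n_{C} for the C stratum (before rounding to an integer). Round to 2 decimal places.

Neyman allocation: nₕ = n·NₕSₕ / Σⱼ NⱼSⱼ.
Σ NⱼSⱼ = 9764·115 + 4879·158 + 12618·129 = 3.521464 × 10^6.
n_{C} = 131·9764·115 / (3.521464 × 10^6) = 41.77.

41.77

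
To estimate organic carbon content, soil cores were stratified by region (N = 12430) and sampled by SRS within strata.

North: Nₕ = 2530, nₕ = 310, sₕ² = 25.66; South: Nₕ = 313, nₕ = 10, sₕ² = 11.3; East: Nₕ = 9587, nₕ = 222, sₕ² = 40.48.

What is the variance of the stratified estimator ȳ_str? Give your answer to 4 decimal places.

Var(ȳ_str) = Σₕ Wₕ²(1 − fₕ)sₕ²/nₕ with Wₕ = Nₕ/N, N = 12430.
North: Wₕ = 0.20353982; term = 0.20353982²·(1 − 0.12252964)·25.66/310 = 0.0030090278.
South: Wₕ = 0.02518101; term = 0.02518101²·(1 − 0.03194888)·11.3/10 = 6.9362247 × 10^-4.
East: Wₕ = 0.77127916; term = 0.77127916²·(1 − 0.02315636)·40.48/222 = 0.1059585.
Sum = 0.10966115.

0.1097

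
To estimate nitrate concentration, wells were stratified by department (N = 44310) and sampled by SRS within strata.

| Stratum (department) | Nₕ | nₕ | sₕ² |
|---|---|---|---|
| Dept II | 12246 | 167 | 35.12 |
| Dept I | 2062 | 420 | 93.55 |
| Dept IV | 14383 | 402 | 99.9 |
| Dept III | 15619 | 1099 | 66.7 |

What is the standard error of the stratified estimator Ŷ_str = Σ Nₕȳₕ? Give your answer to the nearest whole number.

Var(Ŷ_str) = Σₕ Nₕ²(1 − fₕ)sₕ²/nₕ.
Dept II: 12246²·(1 − 167/12246)·35.12/167 = 3.1107368 × 10^7.
Dept I: 2062²·(1 − 420/2062)·93.55/420 = 754147.53.
Dept IV: 14383²·(1 − 402/14383)·99.9/402 = 4.9972048 × 10^7.
Dept III: 15619²·(1 − 1099/15619)·66.7/1099 = 1.3764105 × 10^7.
Sum = 9.5597669 × 10^7.
SE = √(9.5597669 × 10^7) = 9777.

9777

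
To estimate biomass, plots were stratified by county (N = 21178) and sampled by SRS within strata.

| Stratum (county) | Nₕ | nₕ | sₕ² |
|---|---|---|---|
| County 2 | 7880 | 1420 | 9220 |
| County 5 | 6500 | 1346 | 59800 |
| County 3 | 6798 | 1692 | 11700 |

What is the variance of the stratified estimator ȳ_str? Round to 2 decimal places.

Var(ȳ_str) = Σₕ Wₕ²(1 − fₕ)sₕ²/nₕ with Wₕ = Nₕ/N, N = 21178.
County 2: Wₕ = 0.37208424; term = 0.37208424²·(1 − 0.18020305)·9220/1420 = 0.7369388.
County 5: Wₕ = 0.30692228; term = 0.30692228²·(1 − 0.20707692)·59800/1346 = 3.3185167.
County 3: Wₕ = 0.32099348; term = 0.32099348²·(1 − 0.24889673)·11700/1692 = 0.53515253.
Sum = 4.590608.

4.59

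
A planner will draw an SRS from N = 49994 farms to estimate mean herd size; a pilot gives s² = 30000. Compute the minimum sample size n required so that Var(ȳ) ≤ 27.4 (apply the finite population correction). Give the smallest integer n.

1072

Without fpc, n₀ = s²/D = 30000/27.4 = 1094.8905.
With fpc, (1 − n/N)·s²/n ≤ D requires n ≥ n₀/(1 + n₀/N) = 1094.8905/(1 + 1094.8905/49994) = 1071.4258.
Rounding up, n = 1072.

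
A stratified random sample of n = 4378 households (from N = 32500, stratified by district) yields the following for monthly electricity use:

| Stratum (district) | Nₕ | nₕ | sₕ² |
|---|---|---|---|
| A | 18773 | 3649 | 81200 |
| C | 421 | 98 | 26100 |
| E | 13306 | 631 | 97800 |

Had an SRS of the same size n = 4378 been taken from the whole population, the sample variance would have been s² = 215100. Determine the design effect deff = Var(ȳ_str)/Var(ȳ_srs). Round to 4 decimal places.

0.7236

Var(ȳ_str) = Σ Wₕ²(1−fₕ)sₕ²/nₕ with Wₕ = Nₕ/32500:
  A: (18773/32500)²·(1−3649/18773)·81200/3649 = 5.9815783
  C: (421/32500)²·(1−98/421)·26100/98 = 0.034287224
  E: (13306/32500)²·(1−631/13306)·97800/631 = 24.747895
  → Var(ȳ_str) = 30.763761.
Var(ȳ_srs) = (1 − 4378/32500)·215100/4378 = 42.513562.
deff = 30.763761 / 42.513562 = 0.7236.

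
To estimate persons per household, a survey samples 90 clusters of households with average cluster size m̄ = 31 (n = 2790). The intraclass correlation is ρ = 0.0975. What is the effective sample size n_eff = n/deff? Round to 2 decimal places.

deff = 1 + (31 − 1)·0.0975 = 1 + 2.925 = 3.925.
n_eff = 2790 / 3.925 = 710.83.

710.83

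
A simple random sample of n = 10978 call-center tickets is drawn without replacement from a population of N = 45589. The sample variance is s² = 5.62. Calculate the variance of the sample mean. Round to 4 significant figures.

3.887 × 10^-4

Under SRS without replacement, Var(ȳ) = (1 − f)·s²/n with f = n/N = 10978/45589 = 0.24080370.
Var(ȳ) = (1 − 0.24080370)·5.62/10978 = 0.75919630·5.1193296 × 10^-4 = 3.8865761 × 10^-4.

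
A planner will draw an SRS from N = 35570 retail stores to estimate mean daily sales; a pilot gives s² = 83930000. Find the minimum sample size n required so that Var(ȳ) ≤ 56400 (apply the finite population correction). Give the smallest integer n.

Without fpc, n₀ = s²/D = 83930000/56400 = 1488.1206.
With fpc, (1 − n/N)·s²/n ≤ D requires n ≥ n₀/(1 + n₀/N) = 1488.1206/(1 + 1488.1206/35570) = 1428.3630.
Rounding up, n = 1429.

1429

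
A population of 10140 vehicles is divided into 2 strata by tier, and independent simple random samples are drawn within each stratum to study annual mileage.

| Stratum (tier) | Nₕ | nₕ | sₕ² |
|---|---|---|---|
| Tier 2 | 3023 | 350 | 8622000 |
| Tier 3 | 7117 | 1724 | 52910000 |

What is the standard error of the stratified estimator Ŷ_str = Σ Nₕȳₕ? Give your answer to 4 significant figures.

Var(Ŷ_str) = Σₕ Nₕ²(1 − fₕ)sₕ²/nₕ.
Tier 2: 3023²·(1 − 350/3023)·8622000/350 = 1.9905683 × 10^11.
Tier 3: 7117²·(1 − 1724/7117)·52910000/1724 = 1.1779528 × 10^12.
Sum = 1.3770096 × 10^12.
SE = √(1.3770096 × 10^12) = 1.173 × 10^6.

1.173 × 10^6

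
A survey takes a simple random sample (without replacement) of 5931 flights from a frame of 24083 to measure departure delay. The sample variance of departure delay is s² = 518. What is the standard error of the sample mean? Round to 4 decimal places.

0.2566

Under SRS without replacement, Var(ȳ) = (1 − f)·s²/n with f = n/N = 5931/24083 = 0.24627330.
Var(ȳ) = (1 − 0.24627330)·518/5931 = 0.75372670·0.087337717 = 0.065828769.
SE(ȳ) = √(0.065828769) = 0.2566.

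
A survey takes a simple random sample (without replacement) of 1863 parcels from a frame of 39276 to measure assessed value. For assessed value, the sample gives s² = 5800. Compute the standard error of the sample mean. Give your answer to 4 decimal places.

1.7221

Under SRS without replacement, Var(ȳ) = (1 − f)·s²/n with f = n/N = 1863/39276 = 0.04743355.
Var(ȳ) = (1 − 0.04743355)·5800/1863 = 0.95256645·3.1132582 = 2.9655853.
SE(ȳ) = √(2.9655853) = 1.7221.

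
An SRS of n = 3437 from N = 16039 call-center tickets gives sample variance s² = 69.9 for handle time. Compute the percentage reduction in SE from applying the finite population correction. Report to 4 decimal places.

f = n/N = 3437/16039 = 0.21429017.
SE_no-fpc = √(s²/n) = 0.14260962; SE_fpc = √((1−f)s²/n) = 0.12640956.
Ratio = √(1−f) = 0.88640275. Reduction = 100·(1 − 0.88640275) = 11.3597%.

11.3597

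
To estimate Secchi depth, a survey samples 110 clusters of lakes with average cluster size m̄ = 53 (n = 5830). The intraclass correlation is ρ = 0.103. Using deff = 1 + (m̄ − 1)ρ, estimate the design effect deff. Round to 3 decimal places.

deff = 1 + (53 − 1)·0.103 = 1 + 5.356 = 6.356.

6.356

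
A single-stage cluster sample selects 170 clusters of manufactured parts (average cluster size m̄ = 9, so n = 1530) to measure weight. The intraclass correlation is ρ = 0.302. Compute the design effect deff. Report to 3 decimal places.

deff = 1 + (9 − 1)·0.302 = 1 + 2.416 = 3.416.

3.416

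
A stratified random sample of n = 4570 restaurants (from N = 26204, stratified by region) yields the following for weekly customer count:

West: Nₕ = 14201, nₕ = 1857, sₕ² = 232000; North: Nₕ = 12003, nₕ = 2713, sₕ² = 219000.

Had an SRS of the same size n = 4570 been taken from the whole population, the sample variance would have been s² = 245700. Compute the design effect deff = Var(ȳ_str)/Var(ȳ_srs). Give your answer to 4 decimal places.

1.0139

Var(ȳ_str) = Σ Wₕ²(1−fₕ)sₕ²/nₕ with Wₕ = Nₕ/26204:
  West: (14201/26204)²·(1−1857/14201)·232000/1857 = 31.894496
  North: (12003/26204)²·(1−2713/12003)·219000/2713 = 13.108852
  → Var(ȳ_str) = 45.003348.
Var(ȳ_srs) = (1 − 4570/26204)·245700/4570 = 44.387245.
deff = 45.003348 / 44.387245 = 1.0139.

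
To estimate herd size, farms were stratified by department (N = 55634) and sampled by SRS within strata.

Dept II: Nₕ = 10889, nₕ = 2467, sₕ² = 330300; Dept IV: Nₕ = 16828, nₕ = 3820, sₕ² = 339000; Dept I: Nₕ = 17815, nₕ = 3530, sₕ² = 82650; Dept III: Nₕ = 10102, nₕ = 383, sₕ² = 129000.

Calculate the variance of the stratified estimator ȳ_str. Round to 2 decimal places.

Var(ȳ_str) = Σₕ Wₕ²(1 − fₕ)sₕ²/nₕ with Wₕ = Nₕ/N, N = 55634.
Dept II: Wₕ = 0.19572564; term = 0.19572564²·(1 − 0.22655891)·330300/2467 = 3.966999.
Dept IV: Wₕ = 0.30247690; term = 0.30247690²·(1 − 0.22700261)·339000/3820 = 6.2762292.
Dept I: Wₕ = 0.32021785; term = 0.32021785²·(1 − 0.19814763)·82650/3530 = 1.9251016.
Dept III: Wₕ = 0.18157961; term = 0.18157961²·(1 − 0.03791328)·129000/383 = 10.684134.
Sum = 22.852464.

22.85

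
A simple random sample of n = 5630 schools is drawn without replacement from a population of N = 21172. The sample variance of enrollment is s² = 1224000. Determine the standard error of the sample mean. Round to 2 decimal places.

12.63

Under SRS without replacement, Var(ȳ) = (1 − f)·s²/n with f = n/N = 5630/21172 = 0.26591725.
Var(ȳ) = (1 − 0.26591725)·1224000/5630 = 0.73408275·217.40675 = 159.59454.
SE(ȳ) = √(159.59454) = 12.63.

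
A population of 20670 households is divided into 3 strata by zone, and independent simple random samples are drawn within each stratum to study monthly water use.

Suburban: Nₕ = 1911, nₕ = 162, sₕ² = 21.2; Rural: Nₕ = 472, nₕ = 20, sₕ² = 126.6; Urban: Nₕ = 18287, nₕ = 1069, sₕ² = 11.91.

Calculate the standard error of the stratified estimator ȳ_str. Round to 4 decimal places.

0.1113

Var(ȳ_str) = Σₕ Wₕ²(1 − fₕ)sₕ²/nₕ with Wₕ = Nₕ/N, N = 20670.
Suburban: Wₕ = 0.09245283; term = 0.09245283²·(1 − 0.08477237)·21.2/162 = 0.0010237417.
Rural: Wₕ = 0.02283503; term = 0.02283503²·(1 − 0.04237288)·126.6/20 = 0.0031608449.
Urban: Wₕ = 0.88471214; term = 0.88471214²·(1 − 0.05845683)·11.91/1069 = 0.0082106638.
Sum = 0.01239525.
SE = √(0.01239525) = 0.1113.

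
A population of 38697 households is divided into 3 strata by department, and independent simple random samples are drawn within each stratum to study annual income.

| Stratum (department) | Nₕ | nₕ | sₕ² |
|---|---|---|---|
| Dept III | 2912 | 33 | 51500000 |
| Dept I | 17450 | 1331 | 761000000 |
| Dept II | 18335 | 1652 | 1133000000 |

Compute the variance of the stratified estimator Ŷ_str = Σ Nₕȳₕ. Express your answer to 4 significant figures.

Var(Ŷ_str) = Σₕ Nₕ²(1 − fₕ)sₕ²/nₕ.
Dept III: 2912²·(1 − 33/2912)·51500000/33 = 1.3083572 × 10^13.
Dept I: 17450²·(1 − 1331/17450)·761000000/1331 = 1.6082003 × 10^14.
Dept II: 18335²·(1 − 1652/18335)·1133000000/1652 = 2.0978524 × 10^14.
Sum = 3.8368884 × 10^14.

3.837 × 10^14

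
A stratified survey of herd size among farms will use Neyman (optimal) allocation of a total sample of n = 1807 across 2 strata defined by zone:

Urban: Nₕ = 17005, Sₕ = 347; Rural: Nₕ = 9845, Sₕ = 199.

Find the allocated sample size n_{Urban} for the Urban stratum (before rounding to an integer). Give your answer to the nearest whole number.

Neyman allocation: nₕ = n·NₕSₕ / Σⱼ NⱼSⱼ.
Σ NⱼSⱼ = 17005·347 + 9845·199 = 7.85989 × 10^6.
n_{Urban} = 1807·17005·347 / (7.85989 × 10^6) = 1357.

1357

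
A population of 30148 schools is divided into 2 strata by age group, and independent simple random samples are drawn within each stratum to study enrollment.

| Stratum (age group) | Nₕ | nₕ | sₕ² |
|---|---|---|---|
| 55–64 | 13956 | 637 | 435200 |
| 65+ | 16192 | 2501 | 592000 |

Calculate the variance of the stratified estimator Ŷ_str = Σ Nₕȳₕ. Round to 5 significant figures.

1.7947 × 10^11

Var(Ŷ_str) = Σₕ Nₕ²(1 − fₕ)sₕ²/nₕ.
55–64: 13956²·(1 − 637/13956)·435200/637 = 1.2699366 × 10^11.
65+: 16192²·(1 − 2501/16192)·592000/2501 = 5.2473941 × 10^10.
Sum = 1.794676 × 10^11.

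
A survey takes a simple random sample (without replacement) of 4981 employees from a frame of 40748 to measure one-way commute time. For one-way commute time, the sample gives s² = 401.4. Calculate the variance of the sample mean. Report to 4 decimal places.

Under SRS without replacement, Var(ȳ) = (1 − f)·s²/n with f = n/N = 4981/40748 = 0.12223913.
Var(ȳ) = (1 − 0.12223913)·401.4/4981 = 0.87776087·0.080586228 = 0.070735437.

0.0707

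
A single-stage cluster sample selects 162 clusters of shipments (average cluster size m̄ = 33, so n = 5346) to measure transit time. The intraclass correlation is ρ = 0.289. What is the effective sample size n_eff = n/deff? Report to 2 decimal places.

deff = 1 + (33 − 1)·0.289 = 1 + 9.248 = 10.248.
n_eff = 5346 / 10.248 = 521.66.

521.66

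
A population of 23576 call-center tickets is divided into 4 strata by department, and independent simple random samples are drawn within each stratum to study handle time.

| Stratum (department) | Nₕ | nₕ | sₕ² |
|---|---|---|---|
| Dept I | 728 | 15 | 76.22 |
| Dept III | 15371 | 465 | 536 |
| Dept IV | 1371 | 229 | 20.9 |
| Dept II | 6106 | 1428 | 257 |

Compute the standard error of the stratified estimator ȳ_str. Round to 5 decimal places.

Var(ȳ_str) = Σₕ Wₕ²(1 − fₕ)sₕ²/nₕ with Wₕ = Nₕ/N, N = 23576.
Dept I: Wₕ = 0.03087886; term = 0.03087886²·(1 − 0.02060440)·76.22/15 = 0.0047452418.
Dept III: Wₕ = 0.65197659; term = 0.65197659²·(1 − 0.03025177)·536/465 = 0.47515448.
Dept IV: Wₕ = 0.05815236; term = 0.05815236²·(1 − 0.16703136)·20.9/229 = 2.5708345 × 10^-4.
Dept II: Wₕ = 0.25899220; term = 0.25899220²·(1 − 0.23386833)·257/1428 = 0.0092487212.
Sum = 0.48940553.
SE = √(0.48940553) = 0.69958.

0.69958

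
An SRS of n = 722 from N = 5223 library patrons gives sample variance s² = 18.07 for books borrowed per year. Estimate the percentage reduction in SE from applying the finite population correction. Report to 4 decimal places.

7.1687

f = n/N = 722/5223 = 0.13823473.
SE_no-fpc = √(s²/n) = 0.15820146; SE_fpc = √((1−f)s²/n) = 0.14686049.
Ratio = √(1−f) = 0.92831313. Reduction = 100·(1 − 0.92831313) = 7.1687%.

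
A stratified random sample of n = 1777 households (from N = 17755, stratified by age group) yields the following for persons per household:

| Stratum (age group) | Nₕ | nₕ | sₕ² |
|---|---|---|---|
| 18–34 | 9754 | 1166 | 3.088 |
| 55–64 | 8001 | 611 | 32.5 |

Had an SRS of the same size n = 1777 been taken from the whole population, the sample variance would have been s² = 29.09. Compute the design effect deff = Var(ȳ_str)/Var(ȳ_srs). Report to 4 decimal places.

Var(ȳ_str) = Σ Wₕ²(1−fₕ)sₕ²/nₕ with Wₕ = Nₕ/17755:
  18–34: (9754/17755)²·(1−1166/9754)·3.088/1166 = 7.037399 × 10^-4
  55–64: (8001/17755)²·(1−611/8001)·32.5/611 = 0.0099767596
  → Var(ȳ_str) = 0.0106805.
Var(ȳ_srs) = (1 − 1777/17755)·29.09/1777 = 0.014731875.
deff = 0.0106805 / 0.014731875 = 0.7250.

0.7250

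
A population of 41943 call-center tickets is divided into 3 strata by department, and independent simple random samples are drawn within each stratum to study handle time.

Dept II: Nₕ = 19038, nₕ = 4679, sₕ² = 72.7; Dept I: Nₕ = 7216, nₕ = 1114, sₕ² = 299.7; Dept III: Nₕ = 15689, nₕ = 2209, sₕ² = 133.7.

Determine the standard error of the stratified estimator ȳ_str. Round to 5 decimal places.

0.12816

Var(ȳ_str) = Σₕ Wₕ²(1 − fₕ)sₕ²/nₕ with Wₕ = Nₕ/N, N = 41943.
Dept II: Wₕ = 0.45390172; term = 0.45390172²·(1 − 0.24577161)·72.7/4679 = 0.0024143927.
Dept I: Wₕ = 0.17204301; term = 0.17204301²·(1 − 0.15437916)·299.7/1114 = 0.0067336618.
Dept III: Wₕ = 0.37405527; term = 0.37405527²·(1 − 0.14079929)·133.7/2209 = 0.0072761537.
Sum = 0.016424208.
SE = √(0.016424208) = 0.12816.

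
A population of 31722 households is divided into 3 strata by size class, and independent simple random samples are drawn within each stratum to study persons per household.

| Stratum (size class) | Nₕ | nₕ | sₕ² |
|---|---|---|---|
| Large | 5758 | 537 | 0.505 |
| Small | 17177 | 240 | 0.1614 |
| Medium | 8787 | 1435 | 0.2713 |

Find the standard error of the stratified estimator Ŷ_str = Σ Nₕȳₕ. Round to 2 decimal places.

Var(Ŷ_str) = Σₕ Nₕ²(1 − fₕ)sₕ²/nₕ.
Large: 5758²·(1 − 537/5758)·0.505/537 = 28271.083.
Small: 17177²·(1 − 240/17177)·0.1614/240 = 195648.31.
Medium: 8787²·(1 − 1435/8787)·0.2713/1435 = 12213.609.
Sum = 236133.
SE = √(236133) = 485.94.

485.94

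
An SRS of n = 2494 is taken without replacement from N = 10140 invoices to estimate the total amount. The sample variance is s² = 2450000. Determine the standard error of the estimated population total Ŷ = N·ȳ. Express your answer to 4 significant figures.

276000

Var(Ŷ) = N²·Var(ȳ) = N²·(1 − n/N)·s²/n.
f = 2494/10140 = 0.24595661; Var(ȳ) = 0.75404339·2450000/2494 = 740.7403.
Var(Ŷ) = 10140² · 740.7403 = 7.6162621 × 10^10.
SE(Ŷ) = √(7.6162621 × 10^10) = 276000.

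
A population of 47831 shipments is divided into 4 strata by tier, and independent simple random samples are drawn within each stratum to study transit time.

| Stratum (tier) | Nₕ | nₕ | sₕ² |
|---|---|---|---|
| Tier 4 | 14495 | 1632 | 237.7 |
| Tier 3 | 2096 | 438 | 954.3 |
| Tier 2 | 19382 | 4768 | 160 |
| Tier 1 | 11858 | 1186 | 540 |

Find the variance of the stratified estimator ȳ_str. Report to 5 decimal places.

Var(ȳ_str) = Σₕ Wₕ²(1 − fₕ)sₕ²/nₕ with Wₕ = Nₕ/N, N = 47831.
Tier 4: Wₕ = 0.30304614; term = 0.30304614²·(1 − 0.11259055)·237.7/1632 = 0.011869997.
Tier 3: Wₕ = 0.04382095; term = 0.04382095²·(1 − 0.20896947)·954.3/438 = 0.0033095405.
Tier 2: Wₕ = 0.40521837; term = 0.40521837²·(1 − 0.24600144)·160/4768 = 0.0041546315.
Tier 1: Wₕ = 0.24791453; term = 0.24791453²·(1 − 0.10001687)·540/1186 = 0.025185316.
Sum = 0.044519485.

0.04452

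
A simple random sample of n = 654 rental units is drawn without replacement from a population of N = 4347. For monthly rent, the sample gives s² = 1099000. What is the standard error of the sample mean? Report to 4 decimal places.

Under SRS without replacement, Var(ȳ) = (1 − f)·s²/n with f = n/N = 654/4347 = 0.15044859.
Var(ȳ) = (1 − 0.15044859)·1099000/654 = 0.84955141·1680.4281 = 1427.6101.
SE(ȳ) = √(1427.6101) = 37.7837.

37.7837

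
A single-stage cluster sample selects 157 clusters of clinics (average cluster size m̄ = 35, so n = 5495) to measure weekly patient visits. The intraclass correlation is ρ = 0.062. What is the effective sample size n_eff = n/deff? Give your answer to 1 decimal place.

1768.0

deff = 1 + (35 − 1)·0.062 = 1 + 2.108 = 3.108.
n_eff = 5495 / 3.108 = 1768.0.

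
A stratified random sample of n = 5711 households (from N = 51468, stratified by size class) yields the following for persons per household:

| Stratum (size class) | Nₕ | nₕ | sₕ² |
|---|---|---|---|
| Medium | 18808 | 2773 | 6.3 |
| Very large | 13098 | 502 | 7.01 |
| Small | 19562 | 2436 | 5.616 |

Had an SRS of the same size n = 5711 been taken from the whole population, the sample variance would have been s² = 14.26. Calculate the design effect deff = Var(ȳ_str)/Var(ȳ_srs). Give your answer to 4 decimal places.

0.6397

Var(ȳ_str) = Σ Wₕ²(1−fₕ)sₕ²/nₕ with Wₕ = Nₕ/51468:
  Medium: (18808/51468)²·(1−2773/18808)·6.3/2773 = 2.5865905 × 10^-4
  Very large: (13098/51468)²·(1−502/13098)·7.01/502 = 8.6971579 × 10^-4
  Small: (19562/51468)²·(1−2436/19562)·5.616/2436 = 2.9157107 × 10^-4
  → Var(ȳ_str) = 0.0014199459.
Var(ȳ_srs) = (1 − 5711/51468)·14.26/5711 = 0.0022198704.
deff = 0.0014199459 / 0.0022198704 = 0.6397.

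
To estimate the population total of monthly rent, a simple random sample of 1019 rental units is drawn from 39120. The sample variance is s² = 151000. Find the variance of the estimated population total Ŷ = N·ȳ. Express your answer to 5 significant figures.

2.2087 × 10^11

Var(Ŷ) = N²·Var(ȳ) = N²·(1 − n/N)·s²/n.
f = 1019/39120 = 0.02604806; Var(ȳ) = 0.97395194·151000/1019 = 144.32458.
Var(Ŷ) = 39120² · 144.32458 = 2.2087064 × 10^11.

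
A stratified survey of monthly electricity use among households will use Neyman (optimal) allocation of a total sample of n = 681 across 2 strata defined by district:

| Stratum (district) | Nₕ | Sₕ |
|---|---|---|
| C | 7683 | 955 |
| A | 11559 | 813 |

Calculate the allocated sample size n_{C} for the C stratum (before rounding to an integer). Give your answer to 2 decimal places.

Neyman allocation: nₕ = n·NₕSₕ / Σⱼ NⱼSⱼ.
Σ NⱼSⱼ = 7683·955 + 11559·813 = 1.6734732 × 10^7.
n_{C} = 681·7683·955 / (1.6734732 × 10^7) = 298.58.

298.58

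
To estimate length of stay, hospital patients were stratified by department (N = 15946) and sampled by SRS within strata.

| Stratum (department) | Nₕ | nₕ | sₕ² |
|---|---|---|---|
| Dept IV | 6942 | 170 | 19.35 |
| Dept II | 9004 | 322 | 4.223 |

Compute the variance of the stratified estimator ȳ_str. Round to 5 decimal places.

0.02508

Var(ȳ_str) = Σₕ Wₕ²(1 − fₕ)sₕ²/nₕ with Wₕ = Nₕ/N, N = 15946.
Dept IV: Wₕ = 0.43534429; term = 0.43534429²·(1 − 0.02448862)·19.35/170 = 0.021044087.
Dept II: Wₕ = 0.56465571; term = 0.56465571²·(1 − 0.03576188)·4.223/322 = 0.0040319669.
Sum = 0.025076054.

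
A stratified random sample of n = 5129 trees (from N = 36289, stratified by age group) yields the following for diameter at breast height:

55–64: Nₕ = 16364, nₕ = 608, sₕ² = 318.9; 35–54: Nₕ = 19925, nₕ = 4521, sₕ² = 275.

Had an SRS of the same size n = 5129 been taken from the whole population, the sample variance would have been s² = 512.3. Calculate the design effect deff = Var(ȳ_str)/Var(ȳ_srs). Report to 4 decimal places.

Var(ȳ_str) = Σ Wₕ²(1−fₕ)sₕ²/nₕ with Wₕ = Nₕ/36289:
  55–64: (16364/36289)²·(1−608/16364)·318.9/608 = 0.10269195
  35–54: (19925/36289)²·(1−4521/19925)·275/4521 = 0.014176859
  → Var(ȳ_str) = 0.11686881.
Var(ȳ_srs) = (1 − 5129/36289)·512.3/5129 = 0.085765793.
deff = 0.11686881 / 0.085765793 = 1.3627.

1.3627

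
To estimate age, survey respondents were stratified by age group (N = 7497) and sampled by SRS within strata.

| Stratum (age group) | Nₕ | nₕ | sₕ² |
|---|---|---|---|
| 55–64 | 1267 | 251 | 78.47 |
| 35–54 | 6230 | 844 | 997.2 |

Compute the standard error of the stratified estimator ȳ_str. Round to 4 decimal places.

0.8441

Var(ȳ_str) = Σₕ Wₕ²(1 − fₕ)sₕ²/nₕ with Wₕ = Nₕ/N, N = 7497.
55–64: Wₕ = 0.16900093; term = 0.16900093²·(1 − 0.19810576)·78.47/251 = 0.0071602013.
35–54: Wₕ = 0.83099907; term = 0.83099907²·(1 − 0.13547352)·997.2/844 = 0.70537359.
Sum = 0.71253379.
SE = √(0.71253379) = 0.8441.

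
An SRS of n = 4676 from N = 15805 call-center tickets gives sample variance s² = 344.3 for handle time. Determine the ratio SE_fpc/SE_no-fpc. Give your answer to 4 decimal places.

0.8391

f = n/N = 4676/15805 = 0.29585574.
SE_no-fpc = √(s²/n) = 0.2713509; SE_fpc = √((1−f)s²/n) = 0.2276995.
Ratio = √(1−f) = 0.83913304.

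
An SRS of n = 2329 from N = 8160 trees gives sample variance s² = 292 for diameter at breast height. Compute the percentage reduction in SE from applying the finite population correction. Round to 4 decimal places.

f = n/N = 2329/8160 = 0.28541667.
SE_no-fpc = √(s²/n) = 0.35408431; SE_fpc = √((1−f)s²/n) = 0.2993182.
Ratio = √(1−f) = 0.84533031. Reduction = 100·(1 − 0.84533031) = 15.4670%.

15.4670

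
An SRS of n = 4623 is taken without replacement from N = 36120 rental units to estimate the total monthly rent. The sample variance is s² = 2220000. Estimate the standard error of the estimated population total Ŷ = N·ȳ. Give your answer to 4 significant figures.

739100

Var(Ŷ) = N²·Var(ȳ) = N²·(1 − n/N)·s²/n.
f = 4623/36120 = 0.12799003; Var(ȳ) = 0.87200997·2220000/4623 = 418.74586.
Var(Ŷ) = 36120² · 418.74586 = 5.4631863 × 10^11.
SE(Ŷ) = √(5.4631863 × 10^11) = 739100.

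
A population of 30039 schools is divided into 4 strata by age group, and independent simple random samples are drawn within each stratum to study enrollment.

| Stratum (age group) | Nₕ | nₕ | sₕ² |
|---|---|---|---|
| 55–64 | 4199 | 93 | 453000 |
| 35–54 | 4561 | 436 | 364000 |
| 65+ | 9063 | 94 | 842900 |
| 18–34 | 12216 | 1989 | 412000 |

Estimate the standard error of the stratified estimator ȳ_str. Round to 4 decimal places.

30.7723

Var(ȳ_str) = Σₕ Wₕ²(1 − fₕ)sₕ²/nₕ with Wₕ = Nₕ/N, N = 30039.
55–64: Wₕ = 0.13978495; term = 0.13978495²·(1 − 0.02214813)·453000/93 = 93.069875.
35–54: Wₕ = 0.15183595; term = 0.15183595²·(1 − 0.09559307)·364000/436 = 17.407162.
65+: Wₕ = 0.30170778; term = 0.30170778²·(1 − 0.01037184)·842900/94 = 807.78031.
18–34: Wₕ = 0.40667133; term = 0.40667133²·(1 − 0.16281925)·412000/1989 = 28.679315.
Sum = 946.93666.
SE = √(946.93666) = 30.7723.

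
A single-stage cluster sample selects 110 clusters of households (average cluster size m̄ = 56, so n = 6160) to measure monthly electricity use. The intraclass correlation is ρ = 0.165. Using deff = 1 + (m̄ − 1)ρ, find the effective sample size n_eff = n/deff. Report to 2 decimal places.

611.41

deff = 1 + (56 − 1)·0.165 = 1 + 9.075 = 10.075.
n_eff = 6160 / 10.075 = 611.41.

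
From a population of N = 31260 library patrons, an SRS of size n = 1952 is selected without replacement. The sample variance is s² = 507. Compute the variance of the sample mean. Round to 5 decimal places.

0.24351

Under SRS without replacement, Var(ȳ) = (1 − f)·s²/n with f = n/N = 1952/31260 = 0.06244402.
Var(ȳ) = (1 − 0.06244402)·507/1952 = 0.93755598·0.25973361 = 0.2435148.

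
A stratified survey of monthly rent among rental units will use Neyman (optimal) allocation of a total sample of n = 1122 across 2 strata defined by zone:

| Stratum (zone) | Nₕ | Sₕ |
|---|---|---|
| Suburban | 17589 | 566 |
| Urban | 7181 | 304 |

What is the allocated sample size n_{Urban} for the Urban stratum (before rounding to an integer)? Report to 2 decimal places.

Neyman allocation: nₕ = n·NₕSₕ / Σⱼ NⱼSⱼ.
Σ NⱼSⱼ = 17589·566 + 7181·304 = 1.2138398 × 10^7.
n_{Urban} = 1122·7181·304 / (1.2138398 × 10^7) = 201.79.

201.79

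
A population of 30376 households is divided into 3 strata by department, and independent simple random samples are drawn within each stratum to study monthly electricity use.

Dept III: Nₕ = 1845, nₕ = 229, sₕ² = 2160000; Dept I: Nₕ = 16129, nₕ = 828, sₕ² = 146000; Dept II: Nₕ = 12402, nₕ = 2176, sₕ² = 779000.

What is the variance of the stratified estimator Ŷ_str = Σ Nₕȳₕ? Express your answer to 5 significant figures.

Var(Ŷ_str) = Σₕ Nₕ²(1 − fₕ)sₕ²/nₕ.
Dept III: 1845²·(1 − 229/1845)·2160000/229 = 2.8122634 × 10^10.
Dept I: 16129²·(1 − 828/16129)·146000/828 = 4.3516081 × 10^10.
Dept II: 12402²·(1 − 2176/12402)·779000/2176 = 4.5402115 × 10^10.
Sum = 1.1704083 × 10^11.

1.1704 × 10^11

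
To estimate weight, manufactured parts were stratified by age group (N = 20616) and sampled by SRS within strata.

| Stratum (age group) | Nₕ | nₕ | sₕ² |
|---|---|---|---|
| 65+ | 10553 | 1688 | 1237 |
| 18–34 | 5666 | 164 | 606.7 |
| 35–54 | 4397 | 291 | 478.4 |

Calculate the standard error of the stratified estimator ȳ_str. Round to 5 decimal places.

0.70886

Var(ȳ_str) = Σₕ Wₕ²(1 − fₕ)sₕ²/nₕ with Wₕ = Nₕ/N, N = 20616.
65+: Wₕ = 0.51188397; term = 0.51188397²·(1 − 0.15995452)·1237/1688 = 0.16130325.
18–34: Wₕ = 0.27483508; term = 0.27483508²·(1 − 0.02894458)·606.7/164 = 0.27134292.
35–54: Wₕ = 0.21328095; term = 0.21328095²·(1 − 0.06618149)·478.4/291 = 0.069833656.
Sum = 0.50247983.
SE = √(0.50247983) = 0.70886.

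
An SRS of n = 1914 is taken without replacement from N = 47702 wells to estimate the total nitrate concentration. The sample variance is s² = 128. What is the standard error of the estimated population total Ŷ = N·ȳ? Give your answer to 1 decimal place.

12085.9

Var(Ŷ) = N²·Var(ȳ) = N²·(1 − n/N)·s²/n.
f = 1914/47702 = 0.04012410; Var(ȳ) = 0.95987590·128/1914 = 0.064192327.
Var(Ŷ) = 47702² · 0.064192327 = 1.4606841 × 10^8.
SE(Ŷ) = √(1.4606841 × 10^8) = 12085.9.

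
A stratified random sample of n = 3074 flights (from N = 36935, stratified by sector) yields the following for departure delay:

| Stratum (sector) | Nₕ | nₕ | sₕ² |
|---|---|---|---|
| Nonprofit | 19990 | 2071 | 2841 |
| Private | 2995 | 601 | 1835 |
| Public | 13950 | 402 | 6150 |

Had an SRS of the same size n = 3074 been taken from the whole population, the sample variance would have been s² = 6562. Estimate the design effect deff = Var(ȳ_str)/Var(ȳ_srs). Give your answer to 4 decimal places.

Var(ȳ_str) = Σ Wₕ²(1−fₕ)sₕ²/nₕ with Wₕ = Nₕ/36935:
  Nonprofit: (19990/36935)²·(1−2071/19990)·2841/2071 = 0.36019816
  Private: (2995/36935)²·(1−601/2995)·1835/601 = 0.016047462
  Public: (13950/36935)²·(1−402/13950)·6150/402 = 2.1194455
  → Var(ȳ_str) = 2.4956911.
Var(ȳ_srs) = (1 − 3074/36935)·6562/3074 = 1.9570145.
deff = 2.4956911 / 1.9570145 = 1.2753.

1.2753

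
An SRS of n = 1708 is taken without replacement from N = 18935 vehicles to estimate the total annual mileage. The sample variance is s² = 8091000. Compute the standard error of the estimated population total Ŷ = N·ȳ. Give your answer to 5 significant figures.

1.2431 × 10^6

Var(Ŷ) = N²·Var(ȳ) = N²·(1 − n/N)·s²/n.
f = 1708/18935 = 0.09020333; Var(ȳ) = 0.90979667·8091000/1708 = 4309.8155.
Var(Ŷ) = 18935² · 4309.8155 = 1.5452164 × 10^12.
SE(Ŷ) = √(1.5452164 × 10^12) = 1.2431 × 10^6.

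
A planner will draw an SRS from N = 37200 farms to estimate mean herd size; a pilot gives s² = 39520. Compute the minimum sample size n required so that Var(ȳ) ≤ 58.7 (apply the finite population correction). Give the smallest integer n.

Without fpc, n₀ = s²/D = 39520/58.7 = 673.2538.
With fpc, (1 − n/N)·s²/n ≤ D requires n ≥ n₀/(1 + n₀/N) = 673.2538/(1 + 673.2538/37200) = 661.2857.
Rounding up, n = 662.

662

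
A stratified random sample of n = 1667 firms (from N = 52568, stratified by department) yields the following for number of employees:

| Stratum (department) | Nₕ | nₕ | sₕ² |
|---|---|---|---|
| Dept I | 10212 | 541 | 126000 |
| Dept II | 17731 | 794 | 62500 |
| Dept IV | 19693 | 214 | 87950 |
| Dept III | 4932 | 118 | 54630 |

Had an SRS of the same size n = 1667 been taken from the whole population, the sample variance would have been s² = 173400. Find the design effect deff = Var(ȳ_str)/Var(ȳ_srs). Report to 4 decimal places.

0.7735

Var(ȳ_str) = Σ Wₕ²(1−fₕ)sₕ²/nₕ with Wₕ = Nₕ/52568:
  Dept I: (10212/52568)²·(1−541/10212)·126000/541 = 8.3236261
  Dept II: (17731/52568)²·(1−794/17731)·62500/794 = 8.5543364
  Dept IV: (19693/52568)²·(1−214/19693)·87950/214 = 57.05027
  Dept III: (4932/52568)²·(1−118/4932)·54630/118 = 3.9777313
  → Var(ȳ_str) = 77.905964.
Var(ȳ_srs) = (1 − 1667/52568)·173400/1667 = 100.72061.
deff = 77.905964 / 100.72061 = 0.7735.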